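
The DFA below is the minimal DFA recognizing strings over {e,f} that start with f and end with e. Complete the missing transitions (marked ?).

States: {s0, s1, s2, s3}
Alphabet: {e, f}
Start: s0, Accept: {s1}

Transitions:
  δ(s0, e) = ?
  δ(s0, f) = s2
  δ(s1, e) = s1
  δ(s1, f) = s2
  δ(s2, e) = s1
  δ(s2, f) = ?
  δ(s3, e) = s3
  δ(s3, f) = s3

From the language and accept set, identify what each state tracks — s0: no input read; s1: started with f, last symbol e; s2: started with f, last symbol f; s3: started with e (dead).
Each missing δ(q, a) is the state matching the new tracked value after reading a.
δ(s0, e) = s3; δ(s2, f) = s2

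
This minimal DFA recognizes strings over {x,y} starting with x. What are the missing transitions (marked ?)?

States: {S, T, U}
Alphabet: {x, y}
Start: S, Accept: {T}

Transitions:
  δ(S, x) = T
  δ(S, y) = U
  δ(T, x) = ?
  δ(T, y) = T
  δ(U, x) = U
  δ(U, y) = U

From the language and accept set, identify what each state tracks — S: no input read; T: started with x; U: started with y (dead).
Each missing δ(q, a) is the state matching the new tracked value after reading a.
δ(T, x) = T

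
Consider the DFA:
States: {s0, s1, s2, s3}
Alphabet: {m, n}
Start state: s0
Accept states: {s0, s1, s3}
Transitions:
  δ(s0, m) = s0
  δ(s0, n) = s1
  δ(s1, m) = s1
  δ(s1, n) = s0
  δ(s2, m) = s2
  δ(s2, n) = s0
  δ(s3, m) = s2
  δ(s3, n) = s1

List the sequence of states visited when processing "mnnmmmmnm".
read 'm': s0 → s0
  read 'n': s0 → s1
  read 'n': s1 → s0
  read 'm': s0 → s0
  read 'm': s0 → s0
  read 'm': s0 → s0
  read 'm': s0 → s0
  read 'n': s0 → s1
  read 'm': s1 → s1
s0 -> s0 -> s1 -> s0 -> s0 -> s0 -> s0 -> s0 -> s1 -> s1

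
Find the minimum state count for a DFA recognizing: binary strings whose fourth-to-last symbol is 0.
By Myhill–Nerode, count the distinguishable equivalence classes: 2^4 = 16 classes — the DFA must remember the last 4 symbols read; every pair of distinct length-4 suffixes is distinguishable by some continuation.
16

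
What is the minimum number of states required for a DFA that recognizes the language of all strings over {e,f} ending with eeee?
By Myhill–Nerode, count the distinguishable equivalence classes: 5 classes — one per longest suffix of the input that is a prefix of 'eeee' (lengths 0 through 4); only the length-4 class is accepting.
5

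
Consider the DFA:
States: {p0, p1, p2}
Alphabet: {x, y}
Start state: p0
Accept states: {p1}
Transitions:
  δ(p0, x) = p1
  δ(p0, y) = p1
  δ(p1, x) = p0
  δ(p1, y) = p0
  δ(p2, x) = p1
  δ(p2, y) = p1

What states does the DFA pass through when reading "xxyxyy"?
read 'x': p0 → p1
  read 'x': p1 → p0
  read 'y': p0 → p1
  read 'x': p1 → p0
  read 'y': p0 → p1
  read 'y': p1 → p0
p0 -> p1 -> p0 -> p1 -> p0 -> p1 -> p0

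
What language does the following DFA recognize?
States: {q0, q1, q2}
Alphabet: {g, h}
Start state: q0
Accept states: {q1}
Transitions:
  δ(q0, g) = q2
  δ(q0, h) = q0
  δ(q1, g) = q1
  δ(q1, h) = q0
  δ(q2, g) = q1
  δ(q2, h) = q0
Testing a few strings:
  'hhh' → reject
  'h' → reject
  'gghh' → reject
  'gh' → reject
State roles: q0=last symbol not g; q1=two trailing g's; q2=one trailing g
All strings over {g,h} ending with gg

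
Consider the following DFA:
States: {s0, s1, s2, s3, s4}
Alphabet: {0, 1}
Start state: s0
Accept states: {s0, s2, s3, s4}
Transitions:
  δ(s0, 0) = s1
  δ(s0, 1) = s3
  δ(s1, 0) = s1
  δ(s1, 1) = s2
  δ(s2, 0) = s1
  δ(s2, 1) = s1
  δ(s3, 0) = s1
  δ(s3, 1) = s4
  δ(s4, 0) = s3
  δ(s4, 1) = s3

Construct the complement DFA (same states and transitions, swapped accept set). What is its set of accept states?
Complement accept states = All states \ Original accept states
= {s0, s1, s2, s3, s4} \ {s0, s2, s3, s4}
{s1}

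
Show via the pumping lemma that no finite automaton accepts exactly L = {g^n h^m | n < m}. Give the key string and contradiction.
Assume L is regular with pumping length p. Idea: pumping up the g-block makes the g-count reach the h-count.
Choose s = g^p h^(p+1) ∈ L. By the pumping lemma, s = xyz with |xy| ≤ p, |y| > 0, so y = g^k with k ≥ 1. Then xy²z = g^(p+k) h^(p+1). Since p+k ≥ p+1, the number of g's is no longer strictly less than the number of h's, so xy²z ∉ L.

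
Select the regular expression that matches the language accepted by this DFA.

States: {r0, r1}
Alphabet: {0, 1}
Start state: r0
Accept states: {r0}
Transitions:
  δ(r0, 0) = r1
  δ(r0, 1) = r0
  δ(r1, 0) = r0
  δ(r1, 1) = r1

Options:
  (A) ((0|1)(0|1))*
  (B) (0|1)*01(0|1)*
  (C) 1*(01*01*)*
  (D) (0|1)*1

Check each option against the DFA on short strings; one disagreement eliminates an option:
  (A) ((0|1)(0|1))*: on '1' the DFA goes r0 → r0 and accepts (r0 ∈ Accept), but the regex does not match it → eliminate
  (B) (0|1)*01(0|1)*: on ε the DFA stays in r0 and accepts (r0 ∈ Accept), but the regex does not match it → eliminate
  (C) 1*(01*01*)*: agrees with the DFA on every string of length ≤ 6
  (D) (0|1)*1: on ε the DFA stays in r0 and accepts (r0 ∈ Accept), but the regex does not match it → eliminate
Only (C) is consistent with the DFA.
(C) 1*(01*01*)*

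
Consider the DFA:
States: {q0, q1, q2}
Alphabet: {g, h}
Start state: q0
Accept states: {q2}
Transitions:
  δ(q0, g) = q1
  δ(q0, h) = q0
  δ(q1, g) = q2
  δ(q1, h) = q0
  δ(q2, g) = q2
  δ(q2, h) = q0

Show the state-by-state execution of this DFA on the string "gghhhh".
read 'g': q0 → q1
  read 'g': q1 → q2
  read 'h': q2 → q0
  read 'h': q0 → q0
  read 'h': q0 → q0
  read 'h': q0 → q0
q0 -> q1 -> q2 -> q0 -> q0 -> q0 -> q0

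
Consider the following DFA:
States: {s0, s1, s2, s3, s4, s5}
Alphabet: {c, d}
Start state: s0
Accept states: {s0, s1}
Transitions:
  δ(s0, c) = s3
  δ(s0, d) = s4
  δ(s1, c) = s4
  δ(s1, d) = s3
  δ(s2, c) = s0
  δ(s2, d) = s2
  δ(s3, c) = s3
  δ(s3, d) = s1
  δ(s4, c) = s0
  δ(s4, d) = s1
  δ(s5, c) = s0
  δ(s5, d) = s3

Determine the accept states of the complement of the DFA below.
Complement accept states = All states \ Original accept states
= {s0, s1, s2, s3, s4, s5} \ {s0, s1}
{s2, s3, s4, s5}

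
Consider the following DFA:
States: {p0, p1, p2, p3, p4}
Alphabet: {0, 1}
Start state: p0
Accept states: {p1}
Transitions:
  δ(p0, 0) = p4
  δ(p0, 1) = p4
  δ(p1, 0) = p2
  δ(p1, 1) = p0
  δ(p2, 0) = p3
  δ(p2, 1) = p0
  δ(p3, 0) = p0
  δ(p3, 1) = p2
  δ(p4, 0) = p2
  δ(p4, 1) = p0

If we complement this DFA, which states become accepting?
Complement accept states = All states \ Original accept states
= {p0, p1, p2, p3, p4} \ {p1}
{p0, p2, p3, p4}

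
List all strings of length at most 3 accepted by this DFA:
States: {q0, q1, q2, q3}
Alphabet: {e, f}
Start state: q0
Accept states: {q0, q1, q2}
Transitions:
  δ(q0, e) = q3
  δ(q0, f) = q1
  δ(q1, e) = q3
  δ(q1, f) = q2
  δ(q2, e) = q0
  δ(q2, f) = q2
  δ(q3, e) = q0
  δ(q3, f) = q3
ε, f, ee, ff, eef, efe, fee, ffe, fff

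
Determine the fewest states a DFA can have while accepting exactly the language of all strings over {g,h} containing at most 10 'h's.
By Myhill–Nerode, count the distinguishable equivalence classes: 12 classes — having seen 0, 1, …, 10, or >10 copies of 'h'; counts 0 through 10 are accepting and >10 is dead.
12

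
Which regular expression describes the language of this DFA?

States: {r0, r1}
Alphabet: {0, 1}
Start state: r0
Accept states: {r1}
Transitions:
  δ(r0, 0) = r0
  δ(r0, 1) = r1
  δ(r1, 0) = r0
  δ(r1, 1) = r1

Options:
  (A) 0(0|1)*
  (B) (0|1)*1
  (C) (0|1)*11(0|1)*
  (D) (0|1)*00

Check each option against the DFA on short strings; one disagreement eliminates an option:
  (A) 0(0|1)*: on '0' the DFA goes r0 → r0 and rejects (r0 ∉ Accept), but the regex matches it → eliminate
  (B) (0|1)*1: agrees with the DFA on every string of length ≤ 6
  (C) (0|1)*11(0|1)*: on '1' the DFA goes r0 → r1 and accepts (r1 ∈ Accept), but the regex does not match it → eliminate
  (D) (0|1)*00: on '1' the DFA goes r0 → r1 and accepts (r1 ∈ Accept), but the regex does not match it → eliminate
Only (B) is consistent with the DFA.
(B) (0|1)*1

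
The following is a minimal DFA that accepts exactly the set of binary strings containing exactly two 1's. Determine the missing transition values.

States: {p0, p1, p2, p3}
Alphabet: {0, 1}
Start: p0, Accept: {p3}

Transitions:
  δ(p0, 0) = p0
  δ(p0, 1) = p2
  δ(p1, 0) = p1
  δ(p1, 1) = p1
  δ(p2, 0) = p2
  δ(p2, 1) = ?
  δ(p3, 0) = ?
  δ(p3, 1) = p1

From the language and accept set, identify what each state tracks — p0: zero 1's; p1: ≥ three 1's (dead); p2: one 1; p3: two 1's.
Each missing δ(q, a) is the state matching the new tracked value after reading a.
δ(p2, 1) = p3; δ(p3, 0) = p3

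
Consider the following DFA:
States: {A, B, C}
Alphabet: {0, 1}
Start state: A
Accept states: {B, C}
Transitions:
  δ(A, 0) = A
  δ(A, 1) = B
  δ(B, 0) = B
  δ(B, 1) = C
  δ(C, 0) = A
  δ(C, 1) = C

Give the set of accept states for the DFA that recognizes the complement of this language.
Complement accept states = All states \ Original accept states
= {A, B, C} \ {B, C}
{A}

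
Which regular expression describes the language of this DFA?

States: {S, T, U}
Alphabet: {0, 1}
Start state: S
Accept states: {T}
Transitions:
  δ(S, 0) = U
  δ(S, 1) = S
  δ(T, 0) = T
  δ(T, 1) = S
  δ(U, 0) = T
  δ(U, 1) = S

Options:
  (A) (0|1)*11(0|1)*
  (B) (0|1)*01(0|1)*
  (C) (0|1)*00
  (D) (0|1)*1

Check each option against the DFA on short strings; one disagreement eliminates an option:
  (A) (0|1)*11(0|1)*: on '00' the DFA goes S → U → T and accepts (T ∈ Accept), but the regex does not match it → eliminate
  (B) (0|1)*01(0|1)*: on '00' the DFA goes S → U → T and accepts (T ∈ Accept), but the regex does not match it → eliminate
  (C) (0|1)*00: agrees with the DFA on every string of length ≤ 6
  (D) (0|1)*1: on '1' the DFA goes S → S and rejects (S ∉ Accept), but the regex matches it → eliminate
Only (C) is consistent with the DFA.
(C) (0|1)*00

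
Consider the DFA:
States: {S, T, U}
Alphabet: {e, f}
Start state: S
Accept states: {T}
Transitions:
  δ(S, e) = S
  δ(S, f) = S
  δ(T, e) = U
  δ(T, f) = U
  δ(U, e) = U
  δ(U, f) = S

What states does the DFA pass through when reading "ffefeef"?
read 'f': S → S
  read 'f': S → S
  read 'e': S → S
  read 'f': S → S
  read 'e': S → S
  read 'e': S → S
  read 'f': S → S
S -> S -> S -> S -> S -> S -> S -> S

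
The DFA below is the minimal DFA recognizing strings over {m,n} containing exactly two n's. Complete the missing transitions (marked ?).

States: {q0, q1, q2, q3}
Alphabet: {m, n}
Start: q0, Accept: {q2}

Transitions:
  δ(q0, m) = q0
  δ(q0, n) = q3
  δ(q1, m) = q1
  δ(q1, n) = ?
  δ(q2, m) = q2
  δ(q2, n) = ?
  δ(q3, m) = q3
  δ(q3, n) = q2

From the language and accept set, identify what each state tracks — q0: zero n's; q1: ≥ three n's (dead); q2: two n's; q3: one n.
Each missing δ(q, a) is the state matching the new tracked value after reading a.
δ(q1, n) = q1; δ(q2, n) = q1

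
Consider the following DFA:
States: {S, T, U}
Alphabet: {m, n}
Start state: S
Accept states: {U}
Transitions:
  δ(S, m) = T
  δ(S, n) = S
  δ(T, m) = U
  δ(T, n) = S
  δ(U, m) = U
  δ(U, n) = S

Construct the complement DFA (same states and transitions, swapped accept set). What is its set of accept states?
Complement accept states = All states \ Original accept states
= {S, T, U} \ {U}
{S, T}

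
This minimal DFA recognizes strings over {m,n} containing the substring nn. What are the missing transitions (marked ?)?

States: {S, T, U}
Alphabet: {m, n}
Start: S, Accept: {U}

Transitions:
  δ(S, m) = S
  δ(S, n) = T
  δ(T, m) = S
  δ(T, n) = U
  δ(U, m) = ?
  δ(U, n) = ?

From the language and accept set, identify what each state tracks — S: no progress toward nn; T: one trailing n; U: substring nn seen.
Each missing δ(q, a) is the state matching the new tracked value after reading a.
δ(U, m) = U; δ(U, n) = U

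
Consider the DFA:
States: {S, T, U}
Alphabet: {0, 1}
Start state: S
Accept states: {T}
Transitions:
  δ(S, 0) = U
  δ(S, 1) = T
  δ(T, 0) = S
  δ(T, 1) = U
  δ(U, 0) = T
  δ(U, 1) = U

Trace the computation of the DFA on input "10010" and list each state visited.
read '1': S → T
  read '0': T → S
  read '0': S → U
  read '1': U → U
  read '0': U → T
S -> T -> S -> U -> U -> T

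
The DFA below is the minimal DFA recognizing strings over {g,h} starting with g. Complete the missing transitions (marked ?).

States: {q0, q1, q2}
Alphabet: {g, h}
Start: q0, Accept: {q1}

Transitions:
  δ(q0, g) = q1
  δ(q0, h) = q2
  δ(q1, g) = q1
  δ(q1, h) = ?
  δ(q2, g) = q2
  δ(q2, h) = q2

From the language and accept set, identify what each state tracks — q0: no input read; q1: started with g; q2: started with h (dead).
Each missing δ(q, a) is the state matching the new tracked value after reading a.
δ(q1, h) = q1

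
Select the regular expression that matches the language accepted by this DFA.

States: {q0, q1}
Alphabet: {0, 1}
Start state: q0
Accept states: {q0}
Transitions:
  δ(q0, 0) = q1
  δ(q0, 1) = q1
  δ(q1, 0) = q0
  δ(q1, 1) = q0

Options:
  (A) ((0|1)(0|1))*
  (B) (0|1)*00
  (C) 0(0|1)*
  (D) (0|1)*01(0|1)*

Check each option against the DFA on short strings; one disagreement eliminates an option:
  (A) ((0|1)(0|1))*: agrees with the DFA on every string of length ≤ 6
  (B) (0|1)*00: on ε the DFA stays in q0 and accepts (q0 ∈ Accept), but the regex does not match it → eliminate
  (C) 0(0|1)*: on ε the DFA stays in q0 and accepts (q0 ∈ Accept), but the regex does not match it → eliminate
  (D) (0|1)*01(0|1)*: on ε the DFA stays in q0 and accepts (q0 ∈ Accept), but the regex does not match it → eliminate
Only (A) is consistent with the DFA.
(A) ((0|1)(0|1))*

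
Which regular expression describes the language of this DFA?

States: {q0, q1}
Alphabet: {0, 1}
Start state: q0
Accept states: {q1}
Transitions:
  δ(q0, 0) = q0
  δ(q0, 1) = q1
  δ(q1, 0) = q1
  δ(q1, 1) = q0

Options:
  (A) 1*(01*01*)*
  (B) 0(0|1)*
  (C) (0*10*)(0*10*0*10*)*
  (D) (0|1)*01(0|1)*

Check each option against the DFA on short strings; one disagreement eliminates an option:
  (A) 1*(01*01*)*: on ε the DFA stays in q0 and rejects (q0 ∉ Accept), but the regex matches it → eliminate
  (B) 0(0|1)*: on '0' the DFA goes q0 → q0 and rejects (q0 ∉ Accept), but the regex matches it → eliminate
  (C) (0*10*)(0*10*0*10*)*: agrees with the DFA on every string of length ≤ 6
  (D) (0|1)*01(0|1)*: on '1' the DFA goes q0 → q1 and accepts (q1 ∈ Accept), but the regex does not match it → eliminate
Only (C) is consistent with the DFA.
(C) (0*10*)(0*10*0*10*)*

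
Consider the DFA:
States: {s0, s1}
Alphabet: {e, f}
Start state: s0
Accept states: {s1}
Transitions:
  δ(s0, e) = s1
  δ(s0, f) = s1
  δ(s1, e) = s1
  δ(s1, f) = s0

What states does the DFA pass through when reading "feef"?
read 'f': s0 → s1
  read 'e': s1 → s1
  read 'e': s1 → s1
  read 'f': s1 → s0
s0 -> s1 -> s1 -> s1 -> s0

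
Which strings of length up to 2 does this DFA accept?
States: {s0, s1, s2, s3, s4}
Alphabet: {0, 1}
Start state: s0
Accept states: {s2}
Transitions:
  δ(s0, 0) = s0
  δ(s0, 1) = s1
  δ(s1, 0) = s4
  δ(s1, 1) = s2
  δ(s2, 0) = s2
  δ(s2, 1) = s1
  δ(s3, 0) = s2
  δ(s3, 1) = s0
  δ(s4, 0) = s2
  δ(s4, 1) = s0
11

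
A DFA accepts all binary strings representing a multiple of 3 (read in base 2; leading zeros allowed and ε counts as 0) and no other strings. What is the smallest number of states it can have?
By Myhill–Nerode, count the distinguishable equivalence classes: three classes — residue of the binary value mod 3.
3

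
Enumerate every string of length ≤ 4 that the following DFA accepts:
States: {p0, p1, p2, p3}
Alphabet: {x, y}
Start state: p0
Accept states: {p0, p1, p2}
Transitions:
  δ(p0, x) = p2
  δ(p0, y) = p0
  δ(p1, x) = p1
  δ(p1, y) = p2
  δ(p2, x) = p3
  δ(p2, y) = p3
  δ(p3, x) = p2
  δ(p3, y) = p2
ε, x, y, yx, yy, xxx, xxy, xyx, xyy, yyx, yyy, yxxx, yxxy, yxyx, yxyy, yyyx, yyyy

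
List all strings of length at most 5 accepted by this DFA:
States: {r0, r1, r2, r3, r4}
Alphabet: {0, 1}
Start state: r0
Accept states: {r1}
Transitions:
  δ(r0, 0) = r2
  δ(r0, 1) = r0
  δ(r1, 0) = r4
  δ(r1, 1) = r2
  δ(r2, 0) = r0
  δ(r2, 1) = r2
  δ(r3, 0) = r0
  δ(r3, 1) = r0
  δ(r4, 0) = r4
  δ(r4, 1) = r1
None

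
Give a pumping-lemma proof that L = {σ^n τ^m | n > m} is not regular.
Assume L is regular with pumping length p. Idea: pumping down the σ-block drops the σ-count to at most the τ-count.
Choose s = σ^(p+1) τ^p ∈ L (|s| = 2p+1 ≥ p). By the pumping lemma, s = xyz with |xy| ≤ p, |y| > 0, so y = σ^k with k ≥ 1. Take i = 0: xz = σ^(p+1−k) τ^p. Since k ≥ 1, p+1−k ≤ p, so the number of σ's is no longer strictly greater than the number of τ's, hence xz ∉ L.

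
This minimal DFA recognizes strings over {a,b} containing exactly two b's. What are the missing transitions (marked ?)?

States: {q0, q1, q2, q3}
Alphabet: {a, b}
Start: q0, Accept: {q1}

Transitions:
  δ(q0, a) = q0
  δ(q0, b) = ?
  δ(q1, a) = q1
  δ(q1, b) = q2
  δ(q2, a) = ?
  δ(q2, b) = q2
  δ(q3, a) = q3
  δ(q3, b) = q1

From the language and accept set, identify what each state tracks — q0: zero b's; q1: two b's; q2: ≥ three b's (dead); q3: one b.
Each missing δ(q, a) is the state matching the new tracked value after reading a.
δ(q0, b) = q3; δ(q2, a) = q2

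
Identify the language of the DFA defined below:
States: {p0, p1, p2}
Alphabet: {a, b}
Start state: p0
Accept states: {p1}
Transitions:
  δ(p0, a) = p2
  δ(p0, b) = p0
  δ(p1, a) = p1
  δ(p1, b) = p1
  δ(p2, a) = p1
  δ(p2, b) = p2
Testing a few strings:
  'abab' → accept
  'aabb' → accept
  'a' → reject
  'bb' → reject
State roles: p0=zero a's seen; p1=≥ two a's seen; p2=one a seen
All strings over {a,b} containing at least two a's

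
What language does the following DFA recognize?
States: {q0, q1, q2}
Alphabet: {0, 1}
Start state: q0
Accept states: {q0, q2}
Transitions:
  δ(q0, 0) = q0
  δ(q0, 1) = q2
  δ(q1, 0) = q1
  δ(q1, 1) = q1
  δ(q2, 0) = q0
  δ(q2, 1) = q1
Testing a few strings:
  '111' → reject
  '110' → reject
  '1010' → accept
  '01' → accept
State roles: q0=last symbol not 1 (ok); q1=saw 11 (dead); q2=last symbol 1 (ok)
All binary strings with no two consecutive 1's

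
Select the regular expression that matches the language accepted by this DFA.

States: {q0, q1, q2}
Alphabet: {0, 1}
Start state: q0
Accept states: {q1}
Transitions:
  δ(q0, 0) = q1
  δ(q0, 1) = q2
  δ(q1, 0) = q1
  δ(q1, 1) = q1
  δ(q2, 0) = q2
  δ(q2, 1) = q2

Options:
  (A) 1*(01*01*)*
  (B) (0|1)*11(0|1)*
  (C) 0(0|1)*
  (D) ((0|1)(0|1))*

Check each option against the DFA on short strings; one disagreement eliminates an option:
  (A) 1*(01*01*)*: on ε the DFA stays in q0 and rejects (q0 ∉ Accept), but the regex matches it → eliminate
  (B) (0|1)*11(0|1)*: on '0' the DFA goes q0 → q1 and accepts (q1 ∈ Accept), but the regex does not match it → eliminate
  (C) 0(0|1)*: agrees with the DFA on every string of length ≤ 6
  (D) ((0|1)(0|1))*: on ε the DFA stays in q0 and rejects (q0 ∉ Accept), but the regex matches it → eliminate
Only (C) is consistent with the DFA.
(C) 0(0|1)*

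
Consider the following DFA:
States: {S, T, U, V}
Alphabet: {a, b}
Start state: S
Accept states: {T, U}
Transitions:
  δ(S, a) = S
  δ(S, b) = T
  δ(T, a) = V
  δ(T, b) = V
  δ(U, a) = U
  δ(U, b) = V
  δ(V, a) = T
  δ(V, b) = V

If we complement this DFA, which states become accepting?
Complement accept states = All states \ Original accept states
= {S, T, U, V} \ {T, U}
{S, V}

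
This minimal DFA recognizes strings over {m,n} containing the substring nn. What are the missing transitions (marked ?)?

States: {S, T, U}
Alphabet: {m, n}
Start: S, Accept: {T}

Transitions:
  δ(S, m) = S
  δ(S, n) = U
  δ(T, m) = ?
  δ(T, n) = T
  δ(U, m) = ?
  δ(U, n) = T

From the language and accept set, identify what each state tracks — S: no progress toward nn; T: substring nn seen; U: one trailing n.
Each missing δ(q, a) is the state matching the new tracked value after reading a.
δ(T, m) = T; δ(U, m) = S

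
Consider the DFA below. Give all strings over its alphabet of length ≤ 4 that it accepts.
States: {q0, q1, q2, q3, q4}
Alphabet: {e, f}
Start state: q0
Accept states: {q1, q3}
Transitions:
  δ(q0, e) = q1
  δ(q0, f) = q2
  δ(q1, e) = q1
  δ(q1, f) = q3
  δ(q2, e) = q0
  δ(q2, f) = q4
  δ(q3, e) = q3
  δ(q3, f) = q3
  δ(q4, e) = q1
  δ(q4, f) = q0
e, ee, ef, eee, eef, efe, eff, fee, ffe, eeee, eeef, eefe, eeff, efee, efef, effe, efff, feee, feef, ffee, ffef, fffe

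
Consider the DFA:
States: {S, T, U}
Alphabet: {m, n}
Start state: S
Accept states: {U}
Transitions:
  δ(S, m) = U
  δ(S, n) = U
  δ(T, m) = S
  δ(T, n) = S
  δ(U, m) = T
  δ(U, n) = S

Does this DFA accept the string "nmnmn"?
Processing string "nmnmn":
  S --n--> U
  U --m--> T
  T --n--> S
  S --m--> U
  U --n--> S
Final state: S
Accept states: {U}
No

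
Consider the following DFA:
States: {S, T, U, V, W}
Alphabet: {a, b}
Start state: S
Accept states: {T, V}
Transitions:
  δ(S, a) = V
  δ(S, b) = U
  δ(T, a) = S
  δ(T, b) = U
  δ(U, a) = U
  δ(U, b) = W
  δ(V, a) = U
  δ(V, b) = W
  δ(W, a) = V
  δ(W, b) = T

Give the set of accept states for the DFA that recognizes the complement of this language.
Complement accept states = All states \ Original accept states
= {S, T, U, V, W} \ {T, V}
{S, U, W}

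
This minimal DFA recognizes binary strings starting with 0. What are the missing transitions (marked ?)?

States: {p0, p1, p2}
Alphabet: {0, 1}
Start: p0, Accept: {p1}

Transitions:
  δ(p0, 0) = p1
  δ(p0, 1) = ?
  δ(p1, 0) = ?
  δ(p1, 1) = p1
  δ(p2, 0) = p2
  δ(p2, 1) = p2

From the language and accept set, identify what each state tracks — p0: no input read; p1: started with 0; p2: started with 1 (dead).
Each missing δ(q, a) is the state matching the new tracked value after reading a.
δ(p0, 1) = p2; δ(p1, 0) = p1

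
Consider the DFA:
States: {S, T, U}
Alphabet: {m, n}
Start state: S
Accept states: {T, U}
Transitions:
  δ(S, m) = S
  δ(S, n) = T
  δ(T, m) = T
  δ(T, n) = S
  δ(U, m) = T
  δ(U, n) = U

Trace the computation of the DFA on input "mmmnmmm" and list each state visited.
read 'm': S → S
  read 'm': S → S
  read 'm': S → S
  read 'n': S → T
  read 'm': T → T
  read 'm': T → T
  read 'm': T → T
S -> S -> S -> S -> T -> T -> T -> T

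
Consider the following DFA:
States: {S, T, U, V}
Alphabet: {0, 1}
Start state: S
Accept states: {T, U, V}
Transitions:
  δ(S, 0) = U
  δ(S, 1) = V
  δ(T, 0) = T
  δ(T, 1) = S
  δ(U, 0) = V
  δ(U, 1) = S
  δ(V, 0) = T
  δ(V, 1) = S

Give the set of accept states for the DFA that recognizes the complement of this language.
Complement accept states = All states \ Original accept states
= {S, T, U, V} \ {T, U, V}
{S}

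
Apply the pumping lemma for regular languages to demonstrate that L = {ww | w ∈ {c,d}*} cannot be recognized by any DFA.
Assume L is regular with pumping length p. Idea: pumping the leading c-block breaks the equality of the two halves.
Choose s = c^p d c^p d ∈ L (with w = c^p d). |s| = 2p+2 ≥ p. By the pumping lemma, s = xyz with |xy| ≤ p, |y| > 0, so y = c^k with k ≥ 1, in the first c-block. Then xy²z = c^(p+k) d c^p d, of length 2p+2+k. If k is odd this length is odd, so it cannot be of the form ww. If k is even, each half has length p+1+k/2 ≤ p+k, so the first half lies entirely inside the leading c-block and contains no d, while the second half ends in d; the halves differ. Either way xy²z ∉ L.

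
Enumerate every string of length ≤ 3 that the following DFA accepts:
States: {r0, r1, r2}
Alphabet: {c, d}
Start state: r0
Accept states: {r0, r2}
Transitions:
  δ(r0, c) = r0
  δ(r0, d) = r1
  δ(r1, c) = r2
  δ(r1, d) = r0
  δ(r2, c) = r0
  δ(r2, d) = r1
ε, c, cc, dc, dd, ccc, cdc, cdd, dcc, ddc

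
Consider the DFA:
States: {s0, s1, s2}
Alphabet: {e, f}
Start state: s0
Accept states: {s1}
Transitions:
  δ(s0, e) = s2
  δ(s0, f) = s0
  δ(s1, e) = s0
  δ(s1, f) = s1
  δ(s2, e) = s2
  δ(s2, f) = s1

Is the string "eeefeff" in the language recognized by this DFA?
Processing string "eeefeff":
  s0 --e--> s2
  s2 --e--> s2
  s2 --e--> s2
  s2 --f--> s1
  s1 --e--> s0
  s0 --f--> s0
  s0 --f--> s0
Final state: s0
Accept states: {s1}
No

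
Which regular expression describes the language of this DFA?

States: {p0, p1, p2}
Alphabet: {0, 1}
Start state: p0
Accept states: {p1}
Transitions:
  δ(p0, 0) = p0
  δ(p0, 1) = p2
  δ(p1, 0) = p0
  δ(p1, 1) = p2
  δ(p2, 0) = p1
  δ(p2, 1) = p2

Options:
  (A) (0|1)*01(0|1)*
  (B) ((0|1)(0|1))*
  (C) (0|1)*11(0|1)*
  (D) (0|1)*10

Check each option against the DFA on short strings; one disagreement eliminates an option:
  (A) (0|1)*01(0|1)*: on '01' the DFA goes p0 → p0 → p2 and rejects (p2 ∉ Accept), but the regex matches it → eliminate
  (B) ((0|1)(0|1))*: on ε the DFA stays in p0 and rejects (p0 ∉ Accept), but the regex matches it → eliminate
  (C) (0|1)*11(0|1)*: on '10' the DFA goes p0 → p2 → p1 and accepts (p1 ∈ Accept), but the regex does not match it → eliminate
  (D) (0|1)*10: agrees with the DFA on every string of length ≤ 6
Only (D) is consistent with the DFA.
(D) (0|1)*10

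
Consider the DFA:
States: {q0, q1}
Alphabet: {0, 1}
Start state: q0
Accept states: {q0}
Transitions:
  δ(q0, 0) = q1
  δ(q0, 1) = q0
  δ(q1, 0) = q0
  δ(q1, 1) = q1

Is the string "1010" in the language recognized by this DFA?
Processing string "1010":
  q0 --1--> q0
  q0 --0--> q1
  q1 --1--> q1
  q1 --0--> q0
Final state: q0
Accept states: {q0}
Yes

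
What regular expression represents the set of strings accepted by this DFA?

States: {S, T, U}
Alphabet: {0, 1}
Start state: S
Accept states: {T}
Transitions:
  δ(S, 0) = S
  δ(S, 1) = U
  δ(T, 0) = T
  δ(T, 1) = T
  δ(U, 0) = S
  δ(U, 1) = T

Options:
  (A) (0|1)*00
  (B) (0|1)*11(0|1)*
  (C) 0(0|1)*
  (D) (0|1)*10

Check each option against the DFA on short strings; one disagreement eliminates an option:
  (A) (0|1)*00: on '00' the DFA goes S → S → S and rejects (S ∉ Accept), but the regex matches it → eliminate
  (B) (0|1)*11(0|1)*: agrees with the DFA on every string of length ≤ 6
  (C) 0(0|1)*: on '0' the DFA goes S → S and rejects (S ∉ Accept), but the regex matches it → eliminate
  (D) (0|1)*10: on '10' the DFA goes S → U → S and rejects (S ∉ Accept), but the regex matches it → eliminate
Only (B) is consistent with the DFA.
(B) (0|1)*11(0|1)*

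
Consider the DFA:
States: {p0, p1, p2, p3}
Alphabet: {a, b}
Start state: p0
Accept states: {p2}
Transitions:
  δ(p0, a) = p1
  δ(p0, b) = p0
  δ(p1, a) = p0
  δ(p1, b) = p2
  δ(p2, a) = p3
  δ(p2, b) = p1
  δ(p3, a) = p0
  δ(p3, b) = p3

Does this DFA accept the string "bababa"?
Processing string "bababa":
  p0 --b--> p0
  p0 --a--> p1
  p1 --b--> p2
  p2 --a--> p3
  p3 --b--> p3
  p3 --a--> p0
Final state: p0
Accept states: {p2}
No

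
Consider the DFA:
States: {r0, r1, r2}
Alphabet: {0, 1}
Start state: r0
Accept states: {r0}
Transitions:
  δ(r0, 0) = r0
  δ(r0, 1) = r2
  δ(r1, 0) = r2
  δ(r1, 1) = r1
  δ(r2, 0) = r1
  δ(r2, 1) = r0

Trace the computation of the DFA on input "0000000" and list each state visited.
read '0': r0 → r0
  read '0': r0 → r0
  read '0': r0 → r0
  read '0': r0 → r0
  read '0': r0 → r0
  read '0': r0 → r0
  read '0': r0 → r0
r0 -> r0 -> r0 -> r0 -> r0 -> r0 -> r0 -> r0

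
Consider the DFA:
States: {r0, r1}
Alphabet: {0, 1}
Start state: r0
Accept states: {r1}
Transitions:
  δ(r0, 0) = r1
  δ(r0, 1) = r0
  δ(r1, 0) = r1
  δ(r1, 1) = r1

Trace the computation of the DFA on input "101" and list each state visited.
read '1': r0 → r0
  read '0': r0 → r1
  read '1': r1 → r1
r0 -> r0 -> r1 -> r1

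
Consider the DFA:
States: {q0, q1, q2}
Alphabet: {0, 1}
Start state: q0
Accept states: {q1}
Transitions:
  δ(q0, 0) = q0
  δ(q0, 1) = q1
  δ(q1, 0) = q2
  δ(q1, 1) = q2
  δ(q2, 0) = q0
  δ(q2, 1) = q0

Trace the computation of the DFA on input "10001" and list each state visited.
read '1': q0 → q1
  read '0': q1 → q2
  read '0': q2 → q0
  read '0': q0 → q0
  read '1': q0 → q1
q0 -> q1 -> q2 -> q0 -> q0 -> q1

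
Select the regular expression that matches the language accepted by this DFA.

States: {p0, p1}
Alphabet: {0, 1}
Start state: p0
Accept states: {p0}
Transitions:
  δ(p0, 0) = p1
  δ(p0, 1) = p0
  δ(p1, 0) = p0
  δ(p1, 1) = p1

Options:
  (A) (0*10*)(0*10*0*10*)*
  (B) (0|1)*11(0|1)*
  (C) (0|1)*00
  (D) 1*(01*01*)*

Check each option against the DFA on short strings; one disagreement eliminates an option:
  (A) (0*10*)(0*10*0*10*)*: on ε the DFA stays in p0 and accepts (p0 ∈ Accept), but the regex does not match it → eliminate
  (B) (0|1)*11(0|1)*: on ε the DFA stays in p0 and accepts (p0 ∈ Accept), but the regex does not match it → eliminate
  (C) (0|1)*00: on ε the DFA stays in p0 and accepts (p0 ∈ Accept), but the regex does not match it → eliminate
  (D) 1*(01*01*)*: agrees with the DFA on every string of length ≤ 6
Only (D) is consistent with the DFA.
(D) 1*(01*01*)*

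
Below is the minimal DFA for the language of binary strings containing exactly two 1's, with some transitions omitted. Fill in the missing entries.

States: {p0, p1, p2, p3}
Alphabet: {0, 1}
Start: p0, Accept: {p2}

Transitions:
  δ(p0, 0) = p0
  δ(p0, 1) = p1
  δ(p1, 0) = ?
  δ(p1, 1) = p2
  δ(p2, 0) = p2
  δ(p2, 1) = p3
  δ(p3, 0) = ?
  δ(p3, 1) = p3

From the language and accept set, identify what each state tracks — p0: zero 1's; p1: one 1; p2: two 1's; p3: ≥ three 1's (dead).
Each missing δ(q, a) is the state matching the new tracked value after reading a.
δ(p1, 0) = p1; δ(p3, 0) = p3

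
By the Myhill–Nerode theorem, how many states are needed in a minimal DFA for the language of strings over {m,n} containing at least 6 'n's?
By Myhill–Nerode, count the distinguishable equivalence classes: 7 classes — having seen 0, 1, …, 5, or ≥6 copies of 'n'; any two classes i < j (j ≤ 6) are distinguished by the string n^(6−j), which takes class j to 6 copies (accepted) but leaves class i below 6 (rejected).
7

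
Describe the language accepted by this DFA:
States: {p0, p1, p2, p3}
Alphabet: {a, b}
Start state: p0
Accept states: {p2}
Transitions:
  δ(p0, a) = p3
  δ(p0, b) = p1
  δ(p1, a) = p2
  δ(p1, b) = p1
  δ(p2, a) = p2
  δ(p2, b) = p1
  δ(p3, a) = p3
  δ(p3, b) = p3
Testing a few strings:
  'b' → reject
  'aaaa' → reject
  'abbb' → reject
  'bbba' → accept
State roles: p0=no input read; p1=started with b, last symbol b; p2=started with b, last symbol a; p3=started with a (dead)
All strings over {a,b} that start with b and end with a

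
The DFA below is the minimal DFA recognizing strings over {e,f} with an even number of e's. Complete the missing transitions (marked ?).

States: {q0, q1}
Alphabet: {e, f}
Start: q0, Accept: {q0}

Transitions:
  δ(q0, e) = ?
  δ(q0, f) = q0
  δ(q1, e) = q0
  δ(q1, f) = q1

From the language and accept set, identify what each state tracks — q0: even number of e's so far; q1: odd number of e's so far.
Each missing δ(q, a) is the state matching the new tracked value after reading a.
δ(q0, e) = q1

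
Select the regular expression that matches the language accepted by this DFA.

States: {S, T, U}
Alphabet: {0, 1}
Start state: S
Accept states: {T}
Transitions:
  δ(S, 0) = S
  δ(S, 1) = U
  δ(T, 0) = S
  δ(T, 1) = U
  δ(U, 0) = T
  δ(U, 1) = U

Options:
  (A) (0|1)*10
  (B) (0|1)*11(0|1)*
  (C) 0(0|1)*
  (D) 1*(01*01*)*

Check each option against the DFA on short strings; one disagreement eliminates an option:
  (A) (0|1)*10: agrees with the DFA on every string of length ≤ 6
  (B) (0|1)*11(0|1)*: on '10' the DFA goes S → U → T and accepts (T ∈ Accept), but the regex does not match it → eliminate
  (C) 0(0|1)*: on '0' the DFA goes S → S and rejects (S ∉ Accept), but the regex matches it → eliminate
  (D) 1*(01*01*)*: on ε the DFA stays in S and rejects (S ∉ Accept), but the regex matches it → eliminate
Only (A) is consistent with the DFA.
(A) (0|1)*10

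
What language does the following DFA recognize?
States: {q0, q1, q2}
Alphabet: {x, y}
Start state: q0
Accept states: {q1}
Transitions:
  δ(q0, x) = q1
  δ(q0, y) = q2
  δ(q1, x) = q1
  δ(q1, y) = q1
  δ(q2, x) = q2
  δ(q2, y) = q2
Testing a few strings:
  'xx' → accept
  'y' → reject
  'xyy' → accept
  'x' → accept
State roles: q0=no input read; q1=started with x; q2=started with y (dead)
All strings over {x,y} starting with x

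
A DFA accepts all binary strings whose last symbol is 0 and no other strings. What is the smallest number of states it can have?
By Myhill–Nerode, count the distinguishable equivalence classes: 2^1 = 2 classes — the DFA must remember the last 1 symbol read; every pair of distinct length-1 suffixes is distinguishable by some continuation.
2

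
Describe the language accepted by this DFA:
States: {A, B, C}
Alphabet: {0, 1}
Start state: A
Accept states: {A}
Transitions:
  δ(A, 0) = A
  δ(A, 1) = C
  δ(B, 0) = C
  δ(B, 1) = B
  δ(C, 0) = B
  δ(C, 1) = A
Testing a few strings:
  '001' → reject
  '0' → accept
  '1110' → reject
  '1' → reject
State roles: A=value ≡ 0 (mod 3); B=value ≡ 2 (mod 3); C=value ≡ 1 (mod 3)
All binary strings representing a multiple of 3 (read in base 2; leading zeros allowed and ε counts as 0)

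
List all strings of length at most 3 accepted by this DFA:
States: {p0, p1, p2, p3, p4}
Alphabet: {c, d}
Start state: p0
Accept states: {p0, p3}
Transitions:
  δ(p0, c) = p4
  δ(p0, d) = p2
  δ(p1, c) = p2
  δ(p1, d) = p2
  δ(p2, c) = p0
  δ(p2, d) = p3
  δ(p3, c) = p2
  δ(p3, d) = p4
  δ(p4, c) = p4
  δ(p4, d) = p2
ε, dc, dd, cdc, cdd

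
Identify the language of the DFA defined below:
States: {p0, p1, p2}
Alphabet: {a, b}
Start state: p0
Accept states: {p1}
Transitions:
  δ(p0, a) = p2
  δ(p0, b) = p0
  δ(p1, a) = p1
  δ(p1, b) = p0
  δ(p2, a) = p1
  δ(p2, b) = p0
Testing a few strings:
  'b' → reject
  'a' → reject
  'baa' → accept
  'ab' → reject
State roles: p0=last symbol not a; p1=two trailing a's; p2=one trailing a
All strings over {a,b} ending with aa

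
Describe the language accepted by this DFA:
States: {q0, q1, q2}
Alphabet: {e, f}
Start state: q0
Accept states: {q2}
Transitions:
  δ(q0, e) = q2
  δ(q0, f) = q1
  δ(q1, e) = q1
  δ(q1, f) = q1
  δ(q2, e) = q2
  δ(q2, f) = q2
Testing a few strings:
  'eef' → accept
  'efe' → accept
  'ef' → accept
  'eff' → accept
State roles: q0=no input read; q1=started with f (dead); q2=started with e
All strings over {e,f} starting with e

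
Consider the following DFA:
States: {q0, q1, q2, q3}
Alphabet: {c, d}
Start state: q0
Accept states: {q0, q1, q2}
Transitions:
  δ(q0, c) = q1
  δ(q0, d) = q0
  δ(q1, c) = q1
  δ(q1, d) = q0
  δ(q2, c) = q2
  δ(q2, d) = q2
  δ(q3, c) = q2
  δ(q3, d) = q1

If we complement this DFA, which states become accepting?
Complement accept states = All states \ Original accept states
= {q0, q1, q2, q3} \ {q0, q1, q2}
{q3}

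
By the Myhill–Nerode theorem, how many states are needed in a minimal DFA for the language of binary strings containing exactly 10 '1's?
By Myhill–Nerode, count the distinguishable equivalence classes: 12 classes — having seen 0, 1, …, 10, or >10 copies of '1'; the count-10 class is the only accepting one and >10 is dead.
12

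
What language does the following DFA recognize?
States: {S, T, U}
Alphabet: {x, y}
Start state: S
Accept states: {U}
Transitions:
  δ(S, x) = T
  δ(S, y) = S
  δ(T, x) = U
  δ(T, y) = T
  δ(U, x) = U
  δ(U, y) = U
Testing a few strings:
  'x' → reject
  'xyxx' → accept
  'xyyy' → reject
  'xy' → reject
State roles: S=zero x's seen; T=one x seen; U=≥ two x's seen
All strings over {x,y} containing at least two x's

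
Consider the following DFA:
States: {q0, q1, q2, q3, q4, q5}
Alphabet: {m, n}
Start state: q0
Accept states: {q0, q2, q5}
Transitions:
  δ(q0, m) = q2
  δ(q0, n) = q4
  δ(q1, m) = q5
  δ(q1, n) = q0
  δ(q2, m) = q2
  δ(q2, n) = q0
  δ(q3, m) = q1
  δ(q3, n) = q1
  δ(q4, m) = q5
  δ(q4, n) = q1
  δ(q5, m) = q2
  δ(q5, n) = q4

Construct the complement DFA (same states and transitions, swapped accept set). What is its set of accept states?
Complement accept states = All states \ Original accept states
= {q0, q1, q2, q3, q4, q5} \ {q0, q2, q5}
{q1, q3, q4}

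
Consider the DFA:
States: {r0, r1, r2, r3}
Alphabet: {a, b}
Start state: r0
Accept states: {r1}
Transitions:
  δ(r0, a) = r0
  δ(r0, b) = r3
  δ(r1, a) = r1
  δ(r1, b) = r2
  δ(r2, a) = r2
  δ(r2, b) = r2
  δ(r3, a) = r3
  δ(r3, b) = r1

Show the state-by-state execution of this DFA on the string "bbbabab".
read 'b': r0 → r3
  read 'b': r3 → r1
  read 'b': r1 → r2
  read 'a': r2 → r2
  read 'b': r2 → r2
  read 'a': r2 → r2
  read 'b': r2 → r2
r0 -> r3 -> r1 -> r2 -> r2 -> r2 -> r2 -> r2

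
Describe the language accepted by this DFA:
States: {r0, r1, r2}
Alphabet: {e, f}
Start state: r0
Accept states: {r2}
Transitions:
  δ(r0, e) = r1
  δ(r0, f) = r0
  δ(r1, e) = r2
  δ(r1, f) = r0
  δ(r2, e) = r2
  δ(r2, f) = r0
Testing a few strings:
  'e' → reject
  'fe' → reject
  'ef' → reject
  'efe' → reject
State roles: r0=last symbol not e; r1=one trailing e; r2=two trailing e's
All strings over {e,f} ending with ee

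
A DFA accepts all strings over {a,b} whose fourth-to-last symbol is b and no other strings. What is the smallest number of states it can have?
By Myhill–Nerode, count the distinguishable equivalence classes: 2^4 = 16 classes — the DFA must remember the last 4 symbols read; every pair of distinct length-4 suffixes is distinguishable by some continuation.
16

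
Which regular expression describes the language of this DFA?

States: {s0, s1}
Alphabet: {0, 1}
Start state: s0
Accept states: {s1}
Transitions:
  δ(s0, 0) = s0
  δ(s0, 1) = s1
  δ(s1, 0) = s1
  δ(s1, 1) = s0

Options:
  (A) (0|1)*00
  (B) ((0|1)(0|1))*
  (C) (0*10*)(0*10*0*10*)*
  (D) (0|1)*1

Check each option against the DFA on short strings; one disagreement eliminates an option:
  (A) (0|1)*00: on '1' the DFA goes s0 → s1 and accepts (s1 ∈ Accept), but the regex does not match it → eliminate
  (B) ((0|1)(0|1))*: on ε the DFA stays in s0 and rejects (s0 ∉ Accept), but the regex matches it → eliminate
  (C) (0*10*)(0*10*0*10*)*: agrees with the DFA on every string of length ≤ 6
  (D) (0|1)*1: on '10' the DFA goes s0 → s1 → s1 and accepts (s1 ∈ Accept), but the regex does not match it → eliminate
Only (C) is consistent with the DFA.
(C) (0*10*)(0*10*0*10*)*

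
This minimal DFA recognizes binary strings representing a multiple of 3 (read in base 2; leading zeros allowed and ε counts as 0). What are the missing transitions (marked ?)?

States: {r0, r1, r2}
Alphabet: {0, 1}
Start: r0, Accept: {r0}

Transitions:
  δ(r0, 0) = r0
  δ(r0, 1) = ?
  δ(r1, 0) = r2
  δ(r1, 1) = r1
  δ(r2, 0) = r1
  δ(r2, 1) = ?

From the language and accept set, identify what each state tracks — r0: value ≡ 0 (mod 3); r1: value ≡ 2 (mod 3); r2: value ≡ 1 (mod 3).
Each missing δ(q, a) is the state matching the new tracked value after reading a.
δ(r0, 1) = r2; δ(r2, 1) = r0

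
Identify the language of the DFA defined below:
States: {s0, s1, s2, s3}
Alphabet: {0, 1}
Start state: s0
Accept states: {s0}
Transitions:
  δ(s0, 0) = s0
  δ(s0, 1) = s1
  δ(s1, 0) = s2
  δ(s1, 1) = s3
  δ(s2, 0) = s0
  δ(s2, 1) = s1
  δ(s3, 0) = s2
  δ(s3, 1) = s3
Testing a few strings:
  '01' → reject
  '000' → accept
  '10' → reject
  '010' → reject
State roles: s0=value ≡ 0 (mod 4); s1=value ≡ 1 (mod 4); s2=value ≡ 2 (mod 4); s3=value ≡ 3 (mod 4)
All binary strings representing a multiple of 4 (read in base 2; leading zeros allowed and ε counts as 0)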